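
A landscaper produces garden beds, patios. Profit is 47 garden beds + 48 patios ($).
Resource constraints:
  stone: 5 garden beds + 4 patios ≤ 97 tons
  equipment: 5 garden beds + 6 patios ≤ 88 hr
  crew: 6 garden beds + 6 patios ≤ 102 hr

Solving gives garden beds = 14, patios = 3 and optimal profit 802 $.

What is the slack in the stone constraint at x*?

15

stone used = 5·14 + 4·3 = 82; slack = 97 − 82 = 15.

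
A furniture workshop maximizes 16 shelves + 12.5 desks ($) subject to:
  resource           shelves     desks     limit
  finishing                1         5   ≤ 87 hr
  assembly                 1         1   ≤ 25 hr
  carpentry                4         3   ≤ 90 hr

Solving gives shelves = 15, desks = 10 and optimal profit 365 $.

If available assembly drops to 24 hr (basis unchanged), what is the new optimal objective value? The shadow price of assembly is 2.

Δb = -1, so new z* = 365 + (2)·(-1) = 365 − 2 = 363.

363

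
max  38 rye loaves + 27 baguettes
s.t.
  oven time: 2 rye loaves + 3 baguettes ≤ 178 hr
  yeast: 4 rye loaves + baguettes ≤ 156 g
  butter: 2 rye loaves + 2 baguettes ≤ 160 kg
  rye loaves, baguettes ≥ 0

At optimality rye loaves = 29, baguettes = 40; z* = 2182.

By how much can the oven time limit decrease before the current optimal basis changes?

Binding constraints: oven time, yeast. The basis is B = [[2,3],[4,1]] with det -10.
Per unit decrease in oven time, x* moves by d = (0.1, -0.4).
The basis stays optimal until baguettes reaches 0; allowable decrease = 100 hr.

100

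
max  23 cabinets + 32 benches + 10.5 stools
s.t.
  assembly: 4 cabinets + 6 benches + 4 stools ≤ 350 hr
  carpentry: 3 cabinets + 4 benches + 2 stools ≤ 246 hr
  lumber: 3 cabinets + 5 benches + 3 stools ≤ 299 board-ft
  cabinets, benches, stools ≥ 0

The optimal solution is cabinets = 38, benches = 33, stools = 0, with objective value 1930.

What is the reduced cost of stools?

At the optimum: assembly uses 350 of 350 (binding); carpentry uses 246 of 246 (binding); lumber uses 279 of 299 (slack = 20).
Since lumber is not tight, its dual is 0.
The binding rows give the dual system: 4·y_assembly + 3·y_carpentry = 23 and 6·y_assembly + 4·y_carpentry = 32.
→ y_assembly = 2 and y_carpentry = 5.
Reduced cost of stools: c₃ − yᵀa₃ = 10.5 − (2·4 + 5·2) = 10.5 − 18 = -7.5.

-7.5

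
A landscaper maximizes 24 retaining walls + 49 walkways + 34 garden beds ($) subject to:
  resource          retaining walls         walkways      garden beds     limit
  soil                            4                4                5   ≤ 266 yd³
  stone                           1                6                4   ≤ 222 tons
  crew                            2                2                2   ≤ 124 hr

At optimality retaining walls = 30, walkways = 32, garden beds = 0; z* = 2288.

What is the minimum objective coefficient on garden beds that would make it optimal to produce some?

39

At the optimum: soil uses 248 of 266 (slack = 18); stone uses 222 of 222 (binding); crew uses 124 of 124 (binding).
Slack constraints have shadow price 0 (complementary slackness).
The binding rows give the dual system: 1·y_stone + 2·y_crew = 24 and 6·y_stone + 2·y_crew = 49.
Solving: y_stone = 5, y_crew = 9.5.
garden beds enters the basis when its profit ≥ yᵀa₃ = 5·4 + 9.5·2 = 39.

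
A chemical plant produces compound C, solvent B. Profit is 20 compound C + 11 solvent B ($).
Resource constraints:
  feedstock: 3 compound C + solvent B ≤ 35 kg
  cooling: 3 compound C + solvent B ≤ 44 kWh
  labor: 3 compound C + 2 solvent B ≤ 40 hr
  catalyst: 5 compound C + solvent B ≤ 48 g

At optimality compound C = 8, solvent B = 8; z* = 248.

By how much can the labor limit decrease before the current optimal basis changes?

Binding constraints: labor, catalyst. The basis is B = [[3,2],[5,1]] with det -7.
Per unit decrease in labor, x* moves by d = (0.1429, -0.7143).
The basis stays optimal until solvent B reaches 0; allowable decrease = 11.2 hr.

11.2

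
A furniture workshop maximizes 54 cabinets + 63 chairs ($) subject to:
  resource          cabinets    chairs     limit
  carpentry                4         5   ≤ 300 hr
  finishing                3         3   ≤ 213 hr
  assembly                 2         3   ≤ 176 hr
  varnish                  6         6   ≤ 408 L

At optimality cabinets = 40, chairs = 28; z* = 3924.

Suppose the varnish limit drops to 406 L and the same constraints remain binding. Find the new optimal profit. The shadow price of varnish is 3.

Δb = -2, so new z* = 3924 + (3)·(-2) = 3924 − 6 = 3918.

3918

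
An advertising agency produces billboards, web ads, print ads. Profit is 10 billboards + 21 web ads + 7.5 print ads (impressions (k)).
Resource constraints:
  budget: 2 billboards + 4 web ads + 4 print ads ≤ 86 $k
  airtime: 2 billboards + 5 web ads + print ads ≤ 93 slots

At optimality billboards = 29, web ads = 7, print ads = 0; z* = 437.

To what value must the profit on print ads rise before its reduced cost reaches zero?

17

Check each constraint at x*: budget 86/86 (tight); airtime 93/93 (tight).
From A_Bᵀ y = c: 2·y_budget + 2·y_airtime = 10; 4·y_budget + 5·y_airtime = 21.
→ y_budget = 4 and y_airtime = 1.
print ads enters the basis when its profit ≥ yᵀa₃ = 4·4 + 1·1 = 17.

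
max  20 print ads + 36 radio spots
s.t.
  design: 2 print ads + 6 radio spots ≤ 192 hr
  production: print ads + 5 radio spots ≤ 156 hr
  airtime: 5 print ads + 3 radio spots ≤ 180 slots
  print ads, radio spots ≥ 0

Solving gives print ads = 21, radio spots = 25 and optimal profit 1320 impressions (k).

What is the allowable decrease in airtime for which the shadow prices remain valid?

Binding constraints: design, airtime. The basis is B = [[2,6],[5,3]] with det -24.
Per unit decrease in airtime, x* moves by d = (-0.25, 0.0833).
The basis stays optimal until production becomes binding; allowable decrease = 60 slots.

60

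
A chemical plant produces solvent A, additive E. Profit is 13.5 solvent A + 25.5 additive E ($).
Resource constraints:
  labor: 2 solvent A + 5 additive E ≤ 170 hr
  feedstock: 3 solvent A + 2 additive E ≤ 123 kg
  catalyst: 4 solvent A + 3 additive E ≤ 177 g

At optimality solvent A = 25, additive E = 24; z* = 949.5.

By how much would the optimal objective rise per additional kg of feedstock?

Binding: labor and feedstock. Non-binding: catalyst (5 unused).
Since catalyst is not tight, its dual is 0.
Dual feasibility on the basic columns requires 2·y_labor + 3·y_feedstock = 13.5, 5·y_labor + 2·y_feedstock = 25.5.
This yields shadow prices y_labor = 4.5, y_feedstock = 1.5.
Shadow price of feedstock = 1.5.

1.5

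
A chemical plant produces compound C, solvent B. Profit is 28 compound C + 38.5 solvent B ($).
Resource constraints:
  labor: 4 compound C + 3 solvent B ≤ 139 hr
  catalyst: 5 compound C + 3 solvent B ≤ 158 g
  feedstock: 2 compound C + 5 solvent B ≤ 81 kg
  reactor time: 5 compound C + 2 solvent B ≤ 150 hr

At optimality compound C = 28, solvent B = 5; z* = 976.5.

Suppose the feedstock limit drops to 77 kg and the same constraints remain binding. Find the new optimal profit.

Binding: feedstock and reactor time. Non-binding: labor (12 unused), catalyst (3 unused).
By complementary slackness, y = 0 for the non-binding constraints.
From A_Bᵀ y = c: 2·y_feedstock + 5·y_reactor time = 28; 5·y_feedstock + 2·y_reactor time = 38.5.
This yields shadow prices y_feedstock = 6.5, y_reactor time = 3.
Δz = y_feedstock·Δb = 6.5 × (-4) = -26, so new z* = 976.5 − 26 = 950.5.

950.5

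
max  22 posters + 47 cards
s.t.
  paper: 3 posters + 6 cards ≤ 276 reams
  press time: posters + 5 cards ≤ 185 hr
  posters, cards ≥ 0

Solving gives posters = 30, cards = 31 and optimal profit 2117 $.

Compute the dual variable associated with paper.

Both paper and press time are binding at x*.
From A_Bᵀ y = c: 3·y_paper + 1·y_press time = 22; 6·y_paper + 5·y_press time = 47.
This yields shadow prices y_paper = 7, y_press time = 1.
Shadow price of paper = 7.

7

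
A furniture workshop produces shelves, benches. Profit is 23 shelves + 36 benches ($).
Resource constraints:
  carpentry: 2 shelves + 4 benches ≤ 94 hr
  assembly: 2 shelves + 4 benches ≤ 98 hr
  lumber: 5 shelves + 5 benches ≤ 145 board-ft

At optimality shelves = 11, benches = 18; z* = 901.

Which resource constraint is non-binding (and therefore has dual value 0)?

assembly

carpentry: 94/94 (binding)
assembly: 94/98 (slack 4)
lumber: 145/145 (binding)
By complementary slackness, a constraint with positive slack has shadow price 0 → assembly.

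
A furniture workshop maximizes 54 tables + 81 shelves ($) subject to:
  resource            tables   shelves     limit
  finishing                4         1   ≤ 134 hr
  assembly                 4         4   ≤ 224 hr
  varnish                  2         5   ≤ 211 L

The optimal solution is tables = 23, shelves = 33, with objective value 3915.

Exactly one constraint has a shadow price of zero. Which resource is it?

finishing: 125/134 (slack 9)
assembly: 224/224 (binding)
varnish: 211/211 (binding)
By complementary slackness, a constraint with positive slack has shadow price 0 → finishing.

finishing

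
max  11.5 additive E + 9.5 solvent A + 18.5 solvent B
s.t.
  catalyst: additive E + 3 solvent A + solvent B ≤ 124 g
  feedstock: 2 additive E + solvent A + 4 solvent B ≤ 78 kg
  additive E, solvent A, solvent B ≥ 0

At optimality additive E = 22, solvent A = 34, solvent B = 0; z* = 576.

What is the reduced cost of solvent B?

Check each constraint at x*: catalyst 124/124 (tight); feedstock 78/78 (tight).
From A_Bᵀ y = c: 1·y_catalyst + 2·y_feedstock = 11.5; 3·y_catalyst + 1·y_feedstock = 9.5.
This yields shadow prices y_catalyst = 1.5, y_feedstock = 5.
Reduced cost of solvent B: c₃ − yᵀa₃ = 18.5 − (1.5·1 + 5·4) = 18.5 − 21.5 = -3.

-3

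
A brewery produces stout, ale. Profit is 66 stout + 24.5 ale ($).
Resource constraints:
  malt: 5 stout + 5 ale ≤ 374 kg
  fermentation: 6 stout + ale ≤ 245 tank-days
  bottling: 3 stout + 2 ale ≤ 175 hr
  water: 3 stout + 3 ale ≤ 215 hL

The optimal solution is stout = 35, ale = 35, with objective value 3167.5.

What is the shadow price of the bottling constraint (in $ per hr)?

9

Check each constraint at x*: malt 350/374 (slack 24); fermentation 245/245 (tight); bottling 175/175 (tight); water 210/215 (slack 5).
By complementary slackness, y = 0 for the non-binding constraints.
From A_Bᵀ y = c: 6·y_fermentation + 3·y_bottling = 66; 1·y_fermentation + 2·y_bottling = 24.5.
→ y_fermentation = 6.5 and y_bottling = 9.
Shadow price of bottling = 9.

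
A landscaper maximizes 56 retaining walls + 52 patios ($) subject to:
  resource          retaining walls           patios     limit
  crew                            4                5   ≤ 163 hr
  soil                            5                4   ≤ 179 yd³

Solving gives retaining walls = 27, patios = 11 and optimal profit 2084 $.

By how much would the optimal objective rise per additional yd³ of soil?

8

At the optimum: crew uses 163 of 163 (binding); soil uses 179 of 179 (binding).
From A_Bᵀ y = c: 4·y_crew + 5·y_soil = 56; 5·y_crew + 4·y_soil = 52.
Solving: y_crew = 4, y_soil = 8.
Shadow price of soil = 8.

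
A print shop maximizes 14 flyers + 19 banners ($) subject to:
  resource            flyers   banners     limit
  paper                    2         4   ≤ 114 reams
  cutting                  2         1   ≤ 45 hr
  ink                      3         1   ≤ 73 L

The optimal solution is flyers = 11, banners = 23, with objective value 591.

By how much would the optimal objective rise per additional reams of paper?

4

At the optimum: paper uses 114 of 114 (binding); cutting uses 45 of 45 (binding); ink uses 56 of 73 (slack = 17).
By complementary slackness, y = 0 for the non-binding constraint.
From A_Bᵀ y = c: 2·y_paper + 2·y_cutting = 14; 4·y_paper + 1·y_cutting = 19.
Solving: y_paper = 4, y_cutting = 3.
Shadow price of paper = 4.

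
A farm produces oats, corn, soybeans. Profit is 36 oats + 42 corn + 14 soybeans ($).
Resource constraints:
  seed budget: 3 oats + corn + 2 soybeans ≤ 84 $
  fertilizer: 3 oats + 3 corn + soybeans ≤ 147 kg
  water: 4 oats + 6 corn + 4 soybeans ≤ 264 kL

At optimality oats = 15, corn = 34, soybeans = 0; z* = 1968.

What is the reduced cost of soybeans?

Binding: fertilizer and water. Non-binding: seed budget (5 unused).
Since seed budget is not tight, its dual is 0.
From A_Bᵀ y = c: 3·y_fertilizer + 4·y_water = 36; 3·y_fertilizer + 6·y_water = 42.
Solving: y_fertilizer = 8, y_water = 3.
Reduced cost of soybeans: c₃ − yᵀa₃ = 14 − (8·1 + 3·4) = 14 − 20 = -6.

-6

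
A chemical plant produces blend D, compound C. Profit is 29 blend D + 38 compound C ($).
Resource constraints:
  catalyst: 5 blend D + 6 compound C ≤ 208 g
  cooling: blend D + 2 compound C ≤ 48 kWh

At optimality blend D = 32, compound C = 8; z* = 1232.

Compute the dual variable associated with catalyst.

5

Both catalyst and cooling are binding at x*.
The binding rows give the dual system: 5·y_catalyst + 1·y_cooling = 29 and 6·y_catalyst + 2·y_cooling = 38.
This yields shadow prices y_catalyst = 5, y_cooling = 4.
Shadow price of catalyst = 5.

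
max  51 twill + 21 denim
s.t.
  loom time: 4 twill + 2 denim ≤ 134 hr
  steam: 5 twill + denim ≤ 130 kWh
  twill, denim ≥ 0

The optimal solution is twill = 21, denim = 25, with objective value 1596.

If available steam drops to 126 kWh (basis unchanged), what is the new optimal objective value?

1584

At the optimum: loom time uses 134 of 134 (binding); steam uses 130 of 130 (binding).
Dual feasibility on the basic columns requires 4·y_loom time + 5·y_steam = 51, 2·y_loom time + 1·y_steam = 21.
Solving: y_loom time = 9, y_steam = 3.
Δz = y_steam·Δb = 3 × (-4) = -12, so new z* = 1596 − 12 = 1584.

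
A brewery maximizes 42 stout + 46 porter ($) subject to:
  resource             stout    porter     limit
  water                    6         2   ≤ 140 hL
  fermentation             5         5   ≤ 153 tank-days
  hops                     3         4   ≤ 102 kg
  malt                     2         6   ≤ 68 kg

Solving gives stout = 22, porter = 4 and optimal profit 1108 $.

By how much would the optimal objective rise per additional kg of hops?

0

Check each constraint at x*: water 140/140 (tight); fermentation 130/153 (slack 23); hops 82/102 (slack 20); malt 68/68 (tight).
By complementary slackness, y = 0 for the non-binding constraints.
Dual feasibility on the basic columns requires 6·y_water + 2·y_malt = 42, 2·y_water + 6·y_malt = 46.
Solving: y_water = 5, y_malt = 6.
Shadow price of hops = 0.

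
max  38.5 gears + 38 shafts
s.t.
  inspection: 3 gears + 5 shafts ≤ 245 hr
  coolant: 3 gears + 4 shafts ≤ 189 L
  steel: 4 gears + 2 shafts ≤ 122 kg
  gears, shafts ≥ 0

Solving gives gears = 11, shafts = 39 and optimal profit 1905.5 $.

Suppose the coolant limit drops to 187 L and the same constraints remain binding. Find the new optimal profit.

1890.5

Check each constraint at x*: inspection 228/245 (slack 17); coolant 189/189 (tight); steel 122/122 (tight).
Slack constraints have shadow price 0 (complementary slackness).
From A_Bᵀ y = c: 3·y_coolant + 4·y_steel = 38.5; 4·y_coolant + 2·y_steel = 38.
This yields shadow prices y_coolant = 7.5, y_steel = 4.
Δz = y_coolant·Δb = 7.5 × (-2) = -15, so new z* = 1905.5 − 15 = 1890.5.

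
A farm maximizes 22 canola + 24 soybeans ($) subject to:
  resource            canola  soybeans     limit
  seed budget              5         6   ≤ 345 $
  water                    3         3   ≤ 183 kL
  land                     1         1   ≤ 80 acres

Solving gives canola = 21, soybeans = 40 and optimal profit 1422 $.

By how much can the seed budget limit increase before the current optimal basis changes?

Binding constraints: seed budget, water. The basis is B = [[5,6],[3,3]] with det -3.
Per unit increase in seed budget, x* moves by d = (-1, 1).
The basis stays optimal until canola reaches 0; allowable increase = 21 $.

21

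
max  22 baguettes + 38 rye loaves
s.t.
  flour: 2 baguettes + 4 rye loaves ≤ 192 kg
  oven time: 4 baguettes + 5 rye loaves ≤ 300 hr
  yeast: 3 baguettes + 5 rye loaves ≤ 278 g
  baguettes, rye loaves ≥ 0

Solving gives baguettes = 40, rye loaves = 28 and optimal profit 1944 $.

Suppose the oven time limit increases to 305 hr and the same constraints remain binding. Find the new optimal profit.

At the optimum: flour uses 192 of 192 (binding); oven time uses 300 of 300 (binding); yeast uses 260 of 278 (slack = 18).
Slack constraints have shadow price 0 (complementary slackness).
From A_Bᵀ y = c: 2·y_flour + 4·y_oven time = 22; 4·y_flour + 5·y_oven time = 38.
Solving: y_flour = 7, y_oven time = 2.
Δz = y_oven time·Δb = 2 × (5) = 10, so new z* = 1944 + 10 = 1954.

1954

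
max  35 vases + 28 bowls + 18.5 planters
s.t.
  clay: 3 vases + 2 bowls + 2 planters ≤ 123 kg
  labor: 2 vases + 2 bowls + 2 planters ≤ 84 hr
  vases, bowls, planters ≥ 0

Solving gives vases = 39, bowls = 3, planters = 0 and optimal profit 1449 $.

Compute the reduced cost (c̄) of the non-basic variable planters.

-9.5

Check each constraint at x*: clay 123/123 (tight); labor 84/84 (tight).
From A_Bᵀ y = c: 3·y_clay + 2·y_labor = 35; 2·y_clay + 2·y_labor = 28.
This yields shadow prices y_clay = 7, y_labor = 7.
Reduced cost of planters: c₃ − yᵀa₃ = 18.5 − (7·2 + 7·2) = 18.5 − 28 = -9.5.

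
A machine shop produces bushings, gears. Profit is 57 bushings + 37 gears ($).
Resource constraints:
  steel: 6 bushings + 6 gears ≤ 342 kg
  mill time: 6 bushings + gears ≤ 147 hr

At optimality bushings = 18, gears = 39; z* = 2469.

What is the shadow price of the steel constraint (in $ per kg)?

Both steel and mill time are binding at x*.
Dual feasibility on the basic columns requires 6·y_steel + 6·y_mill time = 57, 6·y_steel + 1·y_mill time = 37.
→ y_steel = 5.5 and y_mill time = 4.
Shadow price of steel = 5.5.

5.5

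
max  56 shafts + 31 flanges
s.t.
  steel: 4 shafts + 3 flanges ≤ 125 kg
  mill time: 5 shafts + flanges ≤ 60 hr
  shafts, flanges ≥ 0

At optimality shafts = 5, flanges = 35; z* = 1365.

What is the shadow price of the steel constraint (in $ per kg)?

9

Both steel and mill time are binding at x*.
Dual feasibility on the basic columns requires 4·y_steel + 5·y_mill time = 56, 3·y_steel + 1·y_mill time = 31.
This yields shadow prices y_steel = 9, y_mill time = 4.
Shadow price of steel = 9.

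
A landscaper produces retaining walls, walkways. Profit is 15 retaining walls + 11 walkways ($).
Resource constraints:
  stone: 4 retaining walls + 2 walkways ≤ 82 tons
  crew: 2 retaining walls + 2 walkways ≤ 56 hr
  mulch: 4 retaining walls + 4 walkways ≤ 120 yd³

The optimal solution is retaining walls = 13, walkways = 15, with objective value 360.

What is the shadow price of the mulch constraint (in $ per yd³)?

Binding: stone and crew. Non-binding: mulch (8 unused).
Slack constraints have shadow price 0 (complementary slackness).
From A_Bᵀ y = c: 4·y_stone + 2·y_crew = 15; 2·y_stone + 2·y_crew = 11.
This yields shadow prices y_stone = 2, y_crew = 3.5.
Shadow price of mulch = 0.

0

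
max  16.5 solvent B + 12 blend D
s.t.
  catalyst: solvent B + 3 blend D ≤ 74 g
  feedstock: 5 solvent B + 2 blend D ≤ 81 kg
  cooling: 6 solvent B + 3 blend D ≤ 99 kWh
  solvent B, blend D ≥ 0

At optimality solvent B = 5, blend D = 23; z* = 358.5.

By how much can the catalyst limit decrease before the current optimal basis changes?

50

Binding constraints: catalyst, cooling. The basis is B = [[1,3],[6,3]] with det -15.
Per unit decrease in catalyst, x* moves by d = (0.2, -0.4).
The basis stays optimal until feedstock becomes binding; allowable decrease = 50 g.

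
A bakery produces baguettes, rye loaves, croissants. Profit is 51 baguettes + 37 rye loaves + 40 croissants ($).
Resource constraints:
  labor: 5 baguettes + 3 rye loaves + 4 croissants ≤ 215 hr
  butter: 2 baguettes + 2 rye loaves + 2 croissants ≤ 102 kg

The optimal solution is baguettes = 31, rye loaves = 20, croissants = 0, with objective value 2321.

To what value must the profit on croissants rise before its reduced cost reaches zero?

Both labor and butter are binding at x*.
From A_Bᵀ y = c: 5·y_labor + 2·y_butter = 51; 3·y_labor + 2·y_butter = 37.
This yields shadow prices y_labor = 7, y_butter = 8.
croissants enters the basis when its profit ≥ yᵀa₃ = 7·4 + 8·2 = 44.

44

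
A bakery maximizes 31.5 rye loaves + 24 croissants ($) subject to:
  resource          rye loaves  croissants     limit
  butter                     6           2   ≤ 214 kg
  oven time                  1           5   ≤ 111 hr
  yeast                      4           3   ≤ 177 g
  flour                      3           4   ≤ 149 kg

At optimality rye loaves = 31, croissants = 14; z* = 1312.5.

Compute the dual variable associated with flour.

4.5

At the optimum: butter uses 214 of 214 (binding); oven time uses 101 of 111 (slack = 10); yeast uses 166 of 177 (slack = 11); flour uses 149 of 149 (binding).
Slack constraints have shadow price 0 (complementary slackness).
From A_Bᵀ y = c: 6·y_butter + 3·y_flour = 31.5; 2·y_butter + 4·y_flour = 24.
→ y_butter = 3 and y_flour = 4.5.
Shadow price of flour = 4.5.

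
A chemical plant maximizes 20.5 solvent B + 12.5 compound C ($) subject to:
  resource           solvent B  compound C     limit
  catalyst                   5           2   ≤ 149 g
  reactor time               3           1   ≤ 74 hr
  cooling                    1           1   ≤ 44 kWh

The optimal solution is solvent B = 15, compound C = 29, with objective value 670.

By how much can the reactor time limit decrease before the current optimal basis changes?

Binding constraints: reactor time, cooling. The basis is B = [[3,1],[1,1]] with det 2.
Per unit decrease in reactor time, x* moves by d = (-0.5, 0.5).
The basis stays optimal until solvent B reaches 0; allowable decrease = 30 hr.

30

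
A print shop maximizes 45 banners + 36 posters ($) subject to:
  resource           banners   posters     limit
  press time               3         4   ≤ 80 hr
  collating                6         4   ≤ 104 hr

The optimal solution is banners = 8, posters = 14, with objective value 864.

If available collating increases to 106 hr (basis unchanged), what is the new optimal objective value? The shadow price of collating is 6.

Δb = 2, so new z* = 864 + (6)·(2) = 864 + 12 = 876.

876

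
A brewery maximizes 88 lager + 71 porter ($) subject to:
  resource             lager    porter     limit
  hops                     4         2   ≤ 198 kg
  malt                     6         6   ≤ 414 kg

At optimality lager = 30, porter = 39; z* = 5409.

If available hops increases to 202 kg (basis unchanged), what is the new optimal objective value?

Both hops and malt are binding at x*.
From A_Bᵀ y = c: 4·y_hops + 6·y_malt = 88; 2·y_hops + 6·y_malt = 71.
→ y_hops = 8.5 and y_malt = 9.
Δz = y_hops·Δb = 8.5 × (4) = 34, so new z* = 5409 + 34 = 5443.

5443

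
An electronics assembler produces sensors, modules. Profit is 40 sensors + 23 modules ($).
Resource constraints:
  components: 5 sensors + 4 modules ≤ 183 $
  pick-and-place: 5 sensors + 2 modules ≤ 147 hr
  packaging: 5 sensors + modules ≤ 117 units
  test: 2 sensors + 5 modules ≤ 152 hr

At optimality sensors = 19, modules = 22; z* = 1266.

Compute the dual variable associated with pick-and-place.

0

At the optimum: components uses 183 of 183 (binding); pick-and-place uses 139 of 147 (slack = 8); packaging uses 117 of 117 (binding); test uses 148 of 152 (slack = 4).
Slack constraints have shadow price 0 (complementary slackness).
The binding rows give the dual system: 5·y_components + 5·y_packaging = 40 and 4·y_components + 1·y_packaging = 23.
Solving: y_components = 5, y_packaging = 3.
Shadow price of pick-and-place = 0.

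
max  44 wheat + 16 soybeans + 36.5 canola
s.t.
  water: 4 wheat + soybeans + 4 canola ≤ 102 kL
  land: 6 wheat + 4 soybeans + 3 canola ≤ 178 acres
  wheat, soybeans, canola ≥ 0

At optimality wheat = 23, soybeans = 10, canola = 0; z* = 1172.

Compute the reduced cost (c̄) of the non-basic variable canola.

Both water and land are binding at x*.
The binding rows give the dual system: 4·y_water + 6·y_land = 44 and 1·y_water + 4·y_land = 16.
This yields shadow prices y_water = 8, y_land = 2.
Reduced cost of canola: c₃ − yᵀa₃ = 36.5 − (8·4 + 2·3) = 36.5 − 38 = -1.5.

-1.5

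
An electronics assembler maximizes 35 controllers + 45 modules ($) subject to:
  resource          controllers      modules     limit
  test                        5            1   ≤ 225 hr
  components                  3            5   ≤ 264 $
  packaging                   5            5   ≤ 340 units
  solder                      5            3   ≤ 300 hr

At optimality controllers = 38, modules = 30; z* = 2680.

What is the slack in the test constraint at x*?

5

test used = 5·38 + 1·30 = 220; slack = 225 − 220 = 5.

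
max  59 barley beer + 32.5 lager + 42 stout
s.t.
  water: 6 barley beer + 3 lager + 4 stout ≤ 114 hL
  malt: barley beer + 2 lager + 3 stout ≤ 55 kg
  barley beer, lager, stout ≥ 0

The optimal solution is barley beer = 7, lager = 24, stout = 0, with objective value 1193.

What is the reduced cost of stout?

-2

Check each constraint at x*: water 114/114 (tight); malt 55/55 (tight).
The binding rows give the dual system: 6·y_water + 1·y_malt = 59 and 3·y_water + 2·y_malt = 32.5.
→ y_water = 9.5 and y_malt = 2.
Reduced cost of stout: c₃ − yᵀa₃ = 42 − (9.5·4 + 2·3) = 42 − 44 = -2.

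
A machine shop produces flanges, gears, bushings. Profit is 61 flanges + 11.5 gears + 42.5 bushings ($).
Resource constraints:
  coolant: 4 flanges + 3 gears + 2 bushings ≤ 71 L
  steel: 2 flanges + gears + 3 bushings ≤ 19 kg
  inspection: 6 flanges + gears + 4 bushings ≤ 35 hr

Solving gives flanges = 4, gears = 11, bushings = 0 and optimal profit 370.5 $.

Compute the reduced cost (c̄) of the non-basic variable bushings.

-1.5

At the optimum: coolant uses 49 of 71 (slack = 22); steel uses 19 of 19 (binding); inspection uses 35 of 35 (binding).
Slack constraints have shadow price 0 (complementary slackness).
From A_Bᵀ y = c: 2·y_steel + 6·y_inspection = 61; 1·y_steel + 1·y_inspection = 11.5.
This yields shadow prices y_steel = 2, y_inspection = 9.5.
Reduced cost of bushings: c₃ − yᵀa₃ = 42.5 − (2·3 + 9.5·4) = 42.5 − 44 = -1.5.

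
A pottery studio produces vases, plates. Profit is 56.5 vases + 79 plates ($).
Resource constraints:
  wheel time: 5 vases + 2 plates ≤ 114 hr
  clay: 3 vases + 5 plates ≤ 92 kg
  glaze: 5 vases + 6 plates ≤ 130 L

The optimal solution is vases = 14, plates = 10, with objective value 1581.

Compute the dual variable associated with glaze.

6.5

At the optimum: wheel time uses 90 of 114 (slack = 24); clay uses 92 of 92 (binding); glaze uses 130 of 130 (binding).
Slack constraints have shadow price 0 (complementary slackness).
Dual feasibility on the basic columns requires 3·y_clay + 5·y_glaze = 56.5, 5·y_clay + 6·y_glaze = 79.
Solving: y_clay = 8, y_glaze = 6.5.
Shadow price of glaze = 6.5.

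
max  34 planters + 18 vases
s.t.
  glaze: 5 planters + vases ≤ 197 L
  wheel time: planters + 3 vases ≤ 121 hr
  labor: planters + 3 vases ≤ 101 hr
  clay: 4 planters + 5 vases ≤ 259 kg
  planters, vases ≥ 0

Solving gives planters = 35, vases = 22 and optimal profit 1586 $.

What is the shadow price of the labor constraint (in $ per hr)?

4

Binding: glaze and labor. Non-binding: wheel time (20 unused), clay (9 unused).
Slack constraints have shadow price 0 (complementary slackness).
From A_Bᵀ y = c: 5·y_glaze + 1·y_labor = 34; 1·y_glaze + 3·y_labor = 18.
Solving: y_glaze = 6, y_labor = 4.
Shadow price of labor = 4.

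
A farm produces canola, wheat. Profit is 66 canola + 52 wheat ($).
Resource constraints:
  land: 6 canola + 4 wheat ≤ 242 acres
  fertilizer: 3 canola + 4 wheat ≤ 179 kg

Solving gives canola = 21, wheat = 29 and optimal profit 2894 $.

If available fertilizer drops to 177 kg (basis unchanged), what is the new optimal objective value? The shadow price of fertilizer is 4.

2886

Δb = -2, so new z* = 2894 + (4)·(-2) = 2894 − 8 = 2886.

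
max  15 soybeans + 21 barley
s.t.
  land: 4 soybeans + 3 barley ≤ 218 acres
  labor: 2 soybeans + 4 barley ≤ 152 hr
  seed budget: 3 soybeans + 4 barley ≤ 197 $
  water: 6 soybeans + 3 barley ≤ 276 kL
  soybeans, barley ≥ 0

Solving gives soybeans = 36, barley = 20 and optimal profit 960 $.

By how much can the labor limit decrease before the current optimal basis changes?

60

Binding constraints: labor, water. The basis is B = [[2,4],[6,3]] with det -18.
Per unit decrease in labor, x* moves by d = (0.1667, -0.3333).
The basis stays optimal until barley reaches 0; allowable decrease = 60 hr.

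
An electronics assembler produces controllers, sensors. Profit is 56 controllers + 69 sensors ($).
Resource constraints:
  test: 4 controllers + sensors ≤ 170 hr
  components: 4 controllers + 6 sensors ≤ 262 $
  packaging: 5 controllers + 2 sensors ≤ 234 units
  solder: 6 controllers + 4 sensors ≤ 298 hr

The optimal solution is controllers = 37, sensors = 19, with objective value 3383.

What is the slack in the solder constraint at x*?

solder used = 6·37 + 4·19 = 298; slack = 298 − 298 = 0.

0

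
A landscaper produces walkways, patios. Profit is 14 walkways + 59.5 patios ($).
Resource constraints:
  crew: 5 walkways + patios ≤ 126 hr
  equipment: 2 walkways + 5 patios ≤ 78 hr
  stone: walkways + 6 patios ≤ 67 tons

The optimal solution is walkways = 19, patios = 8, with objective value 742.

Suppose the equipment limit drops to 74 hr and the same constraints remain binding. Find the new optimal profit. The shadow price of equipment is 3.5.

728

Δb = -4, so new z* = 742 + (3.5)·(-4) = 742 − 14 = 728.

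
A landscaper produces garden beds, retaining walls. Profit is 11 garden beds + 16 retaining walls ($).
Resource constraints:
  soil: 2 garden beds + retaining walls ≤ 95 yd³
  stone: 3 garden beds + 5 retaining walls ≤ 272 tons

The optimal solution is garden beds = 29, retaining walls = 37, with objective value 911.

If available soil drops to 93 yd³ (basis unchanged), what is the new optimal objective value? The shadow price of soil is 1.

Δb = -2, so new z* = 911 + (1)·(-2) = 911 − 2 = 909.

909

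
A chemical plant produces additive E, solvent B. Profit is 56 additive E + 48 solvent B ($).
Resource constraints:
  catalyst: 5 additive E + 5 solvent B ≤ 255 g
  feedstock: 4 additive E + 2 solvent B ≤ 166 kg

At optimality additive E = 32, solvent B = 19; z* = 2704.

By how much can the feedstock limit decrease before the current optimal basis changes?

Binding constraints: catalyst, feedstock. The basis is B = [[5,5],[4,2]] with det -10.
Per unit decrease in feedstock, x* moves by d = (-0.5, 0.5).
The basis stays optimal until additive E reaches 0; allowable decrease = 64 kg.

64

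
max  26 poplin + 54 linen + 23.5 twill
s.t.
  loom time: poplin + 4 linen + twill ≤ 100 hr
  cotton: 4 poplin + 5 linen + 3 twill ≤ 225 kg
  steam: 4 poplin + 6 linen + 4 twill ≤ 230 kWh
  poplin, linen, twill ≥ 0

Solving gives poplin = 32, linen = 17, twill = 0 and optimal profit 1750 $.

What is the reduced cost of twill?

-2.5

At the optimum: loom time uses 100 of 100 (binding); cotton uses 213 of 225 (slack = 12); steam uses 230 of 230 (binding).
Since cotton is not tight, its dual is 0.
The binding rows give the dual system: 1·y_loom time + 4·y_steam = 26 and 4·y_loom time + 6·y_steam = 54.
Solving: y_loom time = 6, y_steam = 5.
Reduced cost of twill: c₃ − yᵀa₃ = 23.5 − (6·1 + 5·4) = 23.5 − 26 = -2.5.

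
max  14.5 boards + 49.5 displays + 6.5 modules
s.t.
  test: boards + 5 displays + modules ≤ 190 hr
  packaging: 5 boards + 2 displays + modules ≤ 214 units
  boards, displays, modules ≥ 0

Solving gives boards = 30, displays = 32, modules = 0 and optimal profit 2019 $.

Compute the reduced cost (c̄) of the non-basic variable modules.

Both test and packaging are binding at x*.
From A_Bᵀ y = c: 1·y_test + 5·y_packaging = 14.5; 5·y_test + 2·y_packaging = 49.5.
This yields shadow prices y_test = 9.5, y_packaging = 1.
Reduced cost of modules: c₃ − yᵀa₃ = 6.5 − (9.5·1 + 1·1) = 6.5 − 10.5 = -4.

-4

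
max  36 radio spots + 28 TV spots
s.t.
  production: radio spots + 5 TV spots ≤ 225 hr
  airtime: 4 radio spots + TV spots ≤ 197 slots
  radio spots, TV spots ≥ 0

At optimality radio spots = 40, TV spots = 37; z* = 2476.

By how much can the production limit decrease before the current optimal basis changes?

175.75

Binding constraints: production, airtime. The basis is B = [[1,5],[4,1]] with det -19.
Per unit decrease in production, x* moves by d = (0.0526, -0.2105).
The basis stays optimal until TV spots reaches 0; allowable decrease = 175.75 hr.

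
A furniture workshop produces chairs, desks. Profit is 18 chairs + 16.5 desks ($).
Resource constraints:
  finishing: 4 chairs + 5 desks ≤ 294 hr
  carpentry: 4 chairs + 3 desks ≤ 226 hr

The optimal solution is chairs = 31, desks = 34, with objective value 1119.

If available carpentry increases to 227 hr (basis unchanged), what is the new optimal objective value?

Check each constraint at x*: finishing 294/294 (tight); carpentry 226/226 (tight).
Dual feasibility on the basic columns requires 4·y_finishing + 4·y_carpentry = 18, 5·y_finishing + 3·y_carpentry = 16.5.
→ y_finishing = 1.5 and y_carpentry = 3.
Δz = y_carpentry·Δb = 3 × (1) = 3, so new z* = 1119 + 3 = 1122.

1122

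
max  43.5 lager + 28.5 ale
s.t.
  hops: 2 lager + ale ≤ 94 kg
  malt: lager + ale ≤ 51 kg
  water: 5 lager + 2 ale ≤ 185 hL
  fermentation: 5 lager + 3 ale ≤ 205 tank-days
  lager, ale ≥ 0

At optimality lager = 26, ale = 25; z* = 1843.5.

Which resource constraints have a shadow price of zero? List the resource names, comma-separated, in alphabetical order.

hops: 77/94 (slack 17)
malt: 51/51 (binding)
water: 180/185 (slack 5)
fermentation: 205/205 (binding)
By complementary slackness, a constraint with positive slack has shadow price 0 → hops, water.

hops, water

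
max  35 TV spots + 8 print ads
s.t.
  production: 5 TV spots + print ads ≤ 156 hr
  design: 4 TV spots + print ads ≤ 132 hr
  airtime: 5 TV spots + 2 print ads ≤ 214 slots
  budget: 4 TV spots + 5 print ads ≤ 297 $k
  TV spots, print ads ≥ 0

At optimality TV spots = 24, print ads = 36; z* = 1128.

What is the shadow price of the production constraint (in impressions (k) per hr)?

3

Check each constraint at x*: production 156/156 (tight); design 132/132 (tight); airtime 192/214 (slack 22); budget 276/297 (slack 21).
Slack constraints have shadow price 0 (complementary slackness).
From A_Bᵀ y = c: 5·y_production + 4·y_design = 35; 1·y_production + 1·y_design = 8.
Solving: y_production = 3, y_design = 5.
Shadow price of production = 3.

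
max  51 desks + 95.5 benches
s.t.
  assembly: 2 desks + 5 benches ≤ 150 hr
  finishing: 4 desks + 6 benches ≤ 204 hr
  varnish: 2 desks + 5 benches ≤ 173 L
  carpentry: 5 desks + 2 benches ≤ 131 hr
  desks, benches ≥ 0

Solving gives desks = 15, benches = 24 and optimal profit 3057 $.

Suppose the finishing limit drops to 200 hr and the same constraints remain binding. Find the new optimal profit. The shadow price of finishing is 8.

3025

Δb = -4, so new z* = 3057 + (8)·(-4) = 3057 − 32 = 3025.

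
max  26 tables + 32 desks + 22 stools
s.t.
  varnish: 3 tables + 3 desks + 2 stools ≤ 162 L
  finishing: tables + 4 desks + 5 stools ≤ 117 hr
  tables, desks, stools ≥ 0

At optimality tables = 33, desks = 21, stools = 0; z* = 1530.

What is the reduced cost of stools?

Check each constraint at x*: varnish 162/162 (tight); finishing 117/117 (tight).
Dual feasibility on the basic columns requires 3·y_varnish + 1·y_finishing = 26, 3·y_varnish + 4·y_finishing = 32.
→ y_varnish = 8 and y_finishing = 2.
Reduced cost of stools: c₃ − yᵀa₃ = 22 − (8·2 + 2·5) = 22 − 26 = -4.

-4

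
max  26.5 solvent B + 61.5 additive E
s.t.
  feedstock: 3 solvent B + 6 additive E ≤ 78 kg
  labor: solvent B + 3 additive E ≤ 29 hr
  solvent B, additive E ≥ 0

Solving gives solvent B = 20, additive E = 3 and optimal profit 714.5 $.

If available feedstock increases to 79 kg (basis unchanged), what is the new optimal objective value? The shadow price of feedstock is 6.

720.5

Δb = 1, so new z* = 714.5 + (6)·(1) = 714.5 + 6 = 720.5.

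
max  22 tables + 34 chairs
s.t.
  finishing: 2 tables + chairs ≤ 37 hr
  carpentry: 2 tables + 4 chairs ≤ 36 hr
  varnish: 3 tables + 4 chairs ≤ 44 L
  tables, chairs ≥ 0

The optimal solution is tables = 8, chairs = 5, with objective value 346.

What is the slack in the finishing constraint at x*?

16

finishing used = 2·8 + 1·5 = 21; slack = 37 − 21 = 16.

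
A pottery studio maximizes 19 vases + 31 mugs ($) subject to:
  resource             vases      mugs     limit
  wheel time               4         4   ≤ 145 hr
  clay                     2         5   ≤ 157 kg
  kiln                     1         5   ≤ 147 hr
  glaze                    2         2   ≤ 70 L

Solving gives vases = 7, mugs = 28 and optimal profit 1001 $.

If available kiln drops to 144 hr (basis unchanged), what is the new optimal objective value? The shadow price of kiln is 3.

992

Δb = -3, so new z* = 1001 + (3)·(-3) = 1001 − 9 = 992.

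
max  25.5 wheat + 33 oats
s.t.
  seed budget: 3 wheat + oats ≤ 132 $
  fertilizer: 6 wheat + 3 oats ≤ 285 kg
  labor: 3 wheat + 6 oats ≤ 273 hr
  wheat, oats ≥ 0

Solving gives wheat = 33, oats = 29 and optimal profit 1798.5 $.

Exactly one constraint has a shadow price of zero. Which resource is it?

seed budget

seed budget: 128/132 (slack 4)
fertilizer: 285/285 (binding)
labor: 273/273 (binding)
By complementary slackness, a constraint with positive slack has shadow price 0 → seed budget.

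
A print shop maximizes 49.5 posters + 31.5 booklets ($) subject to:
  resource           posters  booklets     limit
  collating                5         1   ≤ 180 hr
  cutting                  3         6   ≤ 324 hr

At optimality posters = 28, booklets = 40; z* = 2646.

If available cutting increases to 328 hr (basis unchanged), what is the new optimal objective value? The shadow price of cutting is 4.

2662

Δb = 4, so new z* = 2646 + (4)·(4) = 2646 + 16 = 2662.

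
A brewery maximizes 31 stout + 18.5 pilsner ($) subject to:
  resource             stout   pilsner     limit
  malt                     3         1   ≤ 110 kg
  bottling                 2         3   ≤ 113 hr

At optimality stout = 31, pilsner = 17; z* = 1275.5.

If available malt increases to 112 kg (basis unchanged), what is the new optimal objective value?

1291.5

Check each constraint at x*: malt 110/110 (tight); bottling 113/113 (tight).
From A_Bᵀ y = c: 3·y_malt + 2·y_bottling = 31; 1·y_malt + 3·y_bottling = 18.5.
→ y_malt = 8 and y_bottling = 3.5.
Δz = y_malt·Δb = 8 × (2) = 16, so new z* = 1275.5 + 16 = 1291.5.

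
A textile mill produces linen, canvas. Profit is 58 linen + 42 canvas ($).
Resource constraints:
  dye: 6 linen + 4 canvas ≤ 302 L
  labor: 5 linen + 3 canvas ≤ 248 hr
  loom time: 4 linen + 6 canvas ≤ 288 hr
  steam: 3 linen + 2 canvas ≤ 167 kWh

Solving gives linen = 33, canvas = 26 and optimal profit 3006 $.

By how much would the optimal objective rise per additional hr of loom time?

Check each constraint at x*: dye 302/302 (tight); labor 243/248 (slack 5); loom time 288/288 (tight); steam 151/167 (slack 16).
Slack constraints have shadow price 0 (complementary slackness).
Dual feasibility on the basic columns requires 6·y_dye + 4·y_loom time = 58, 4·y_dye + 6·y_loom time = 42.
→ y_dye = 9 and y_loom time = 1.
Shadow price of loom time = 1.

1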